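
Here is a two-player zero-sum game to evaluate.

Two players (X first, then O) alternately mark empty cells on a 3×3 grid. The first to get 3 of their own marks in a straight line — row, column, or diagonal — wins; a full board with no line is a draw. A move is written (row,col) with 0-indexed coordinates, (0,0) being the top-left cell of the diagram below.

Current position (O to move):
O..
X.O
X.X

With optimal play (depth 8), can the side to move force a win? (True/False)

O winning at [O../X.O/X.X]: False

p1 O@[O../X.O/X.X]: (0,1)[OO./X.O/X.X]-1 (0,2)[O.O/X.O/X.X]-1 (1,1)[O../XOO/X.X]-1 (2,1)[O../X.O/XOX]+0*
p2 X@[O../X.O/XOX]: (0,1)[OX./X.O/XOX]+0* (0,2)[O.X/X.O/XOX]+0 (1,1)[O../XXO/XOX]+0
p3 O@[OX./X.O/XOX]: (0,2)[OXO/X.O/XOX]+0* (1,1)[OX./XOO/XOX]+0
p4 X@[OXO/X.O/XOX]: (1,1)[OXO/XXO/XOX]+0*
p5 O@[OXO/XXO/XOX] terminal +0; root [O../X.O/X.X] d8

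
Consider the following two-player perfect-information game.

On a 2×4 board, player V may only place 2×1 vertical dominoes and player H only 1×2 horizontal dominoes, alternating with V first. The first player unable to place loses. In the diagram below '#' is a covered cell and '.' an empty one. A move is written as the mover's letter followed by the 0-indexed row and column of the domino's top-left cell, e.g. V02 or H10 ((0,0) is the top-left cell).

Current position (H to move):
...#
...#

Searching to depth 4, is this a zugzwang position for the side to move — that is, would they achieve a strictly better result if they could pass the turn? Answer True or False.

zugzwang(...#/...#, H) = False

[...#/...#] H move#1: H00:+1/##.#/...#*, H01:+1/.###/...#, H10:+1/...#/##.#, H11:+1/...#/.###
[##.#/...#] V move#2: V02:-1/####/..##*
[####/..##] H move#3: H10:+1/####/####*
[####/####] end (terminal -1, V#4); searched ...#/...# to 4
if H skipped the turn, V would face:
~ [...#/...#] V move#1: V00:-1/#..#/#..#, V01:+1/.#.#/.#.#*, V02:-1/..##/..##
~ [.#.#/.#.#] end (terminal -1, H#2); searched ...#/...# to 4
compare (H): move=+1 vs pass=-1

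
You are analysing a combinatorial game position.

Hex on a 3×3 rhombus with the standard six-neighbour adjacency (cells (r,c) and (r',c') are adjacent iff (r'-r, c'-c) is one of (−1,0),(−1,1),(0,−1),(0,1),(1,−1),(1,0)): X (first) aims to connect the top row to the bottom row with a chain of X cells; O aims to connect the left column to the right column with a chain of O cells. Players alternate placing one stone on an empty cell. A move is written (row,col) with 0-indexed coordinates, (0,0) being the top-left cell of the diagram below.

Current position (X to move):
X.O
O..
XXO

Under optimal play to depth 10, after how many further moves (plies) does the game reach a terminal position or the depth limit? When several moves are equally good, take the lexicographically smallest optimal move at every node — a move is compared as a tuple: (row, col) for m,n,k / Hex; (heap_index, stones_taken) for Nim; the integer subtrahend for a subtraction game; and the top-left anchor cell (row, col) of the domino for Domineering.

ply 1, X at X.O/O../XXO | (0,1)=-1→XXO/O../XXO*; (1,1)=-1→X.O/OX./XXO; (1,2)=-1→X.O/O.X/XXO
ply 2, O at XXO/O../XXO | (1,1)=+1→XXO/OO./XXO*; (1,2)=-1→XXO/O.O/XXO
ply 3: XXO/OO./XXO is terminal -1 (X); from X.O/O../XXO depth 10

PV length from [X.O/O../XXO]: 2 plies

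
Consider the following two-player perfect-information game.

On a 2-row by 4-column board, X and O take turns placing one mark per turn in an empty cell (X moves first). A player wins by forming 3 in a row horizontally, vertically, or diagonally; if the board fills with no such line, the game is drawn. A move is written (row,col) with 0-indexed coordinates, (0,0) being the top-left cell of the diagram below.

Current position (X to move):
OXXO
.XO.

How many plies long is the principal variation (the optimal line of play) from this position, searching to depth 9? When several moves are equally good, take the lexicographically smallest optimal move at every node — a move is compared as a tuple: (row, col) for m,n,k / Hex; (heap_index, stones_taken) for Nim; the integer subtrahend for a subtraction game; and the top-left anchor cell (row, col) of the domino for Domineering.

[OXXO/.XO.] X move#1: (1,0):+0/OXXO/XXO.*, (1,3):+0/OXXO/.XOX
[OXXO/XXO.] O move#2: (1,3):+0/OXXO/XXOO*
[OXXO/XXOO] end (terminal +0, X#3); searched OXXO/.XO. to 9

PV length from [OXXO/.XO.]: 2 plies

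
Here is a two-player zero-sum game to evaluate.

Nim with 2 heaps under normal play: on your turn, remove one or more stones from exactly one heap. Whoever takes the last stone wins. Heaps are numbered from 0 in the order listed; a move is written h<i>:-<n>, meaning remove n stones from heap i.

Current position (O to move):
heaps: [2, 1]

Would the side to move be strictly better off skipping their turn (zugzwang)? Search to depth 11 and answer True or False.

zugzwang((2,1), O) = False

ply 1, O at (2,1) | h0:-1=+1→(1,1)*; h0:-2=-1→(0,1); h1:-1=-1→(2,0)
ply 2, X at (1,1) | h0:-1=-1→(0,1)*; h1:-1=-1→(1,0)
ply 3, O at (0,1) | h1:-1=+1→(0,0)*
ply 4: (0,0) is terminal -1 (X); from (2,1) depth 11
pass branch (X moves first from the same position):
  | ply 1, X at (2,1) | h0:-1=+1→(1,1)*; h0:-2=-1→(0,1); h1:-1=-1→(2,0)
  | ply 2, O at (1,1) | h0:-1=-1→(0,1)*; h1:-1=-1→(1,0)
  | ply 3, X at (0,1) | h1:-1=+1→(0,0)*
  | ply 4: (0,0) is terminal -1 (O); from (2,1) depth 11
O moving scores +1; O passing scores -1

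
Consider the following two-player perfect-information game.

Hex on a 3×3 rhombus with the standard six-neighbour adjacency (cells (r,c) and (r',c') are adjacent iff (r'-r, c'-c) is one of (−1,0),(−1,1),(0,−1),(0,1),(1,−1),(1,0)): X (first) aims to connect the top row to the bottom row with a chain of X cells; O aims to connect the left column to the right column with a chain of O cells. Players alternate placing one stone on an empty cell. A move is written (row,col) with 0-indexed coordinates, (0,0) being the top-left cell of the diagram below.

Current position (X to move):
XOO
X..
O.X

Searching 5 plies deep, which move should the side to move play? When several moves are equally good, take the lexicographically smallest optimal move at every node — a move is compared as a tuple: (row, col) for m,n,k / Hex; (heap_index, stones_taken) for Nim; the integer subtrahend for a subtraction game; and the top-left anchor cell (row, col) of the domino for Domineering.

X's best at [XOO/X../O.X]: (1,1)

p1 X@[XOO/X../O.X]: (1,1)[XOO/XX./O.X]+1* (1,2)[XOO/X.X/O.X]-1 (2,1)[XOO/X../OXX]-1
p2 O@[XOO/XX./O.X]: (1,2)[XOO/XXO/O.X]-1* (2,1)[XOO/XX./OOX]-1
p3 X@[XOO/XXO/O.X]: (2,1)[XOO/XXO/OXX]+1*
p4 O@[XOO/XXO/OXX] terminal -1; root [XOO/X../O.X] d5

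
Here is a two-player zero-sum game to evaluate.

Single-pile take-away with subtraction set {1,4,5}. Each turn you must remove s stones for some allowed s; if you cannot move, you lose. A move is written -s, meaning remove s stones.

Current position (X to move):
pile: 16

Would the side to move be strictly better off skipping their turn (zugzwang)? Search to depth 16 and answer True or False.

ply 1, X at 16 | -1=-1→15*; -4=-1→12; -5=-1→11
ply 2, O at 15 | -1=-1→14; -4=-1→11; -5=+1→10*
ply 3, X at 10 | -1=-1→9*; -4=-1→6; -5=-1→5
ply 4, O at 9 | -1=+1→8*; -4=-1→5; -5=-1→4
ply 5, X at 8 | -1=-1→7*; -4=-1→4; -5=-1→3
ply 6, O at 7 | -1=-1→6; -4=-1→3; -5=+1→2*
ply 7, X at 2 | -1=-1→1*
ply 8, O at 1 | -1=+1→0*
ply 9: 0 is terminal -1 (X); from 16 depth 16
if X skipped the turn, O would face:
~ ply 1, O at 16 | -1=-1→15*; -4=-1→12; -5=-1→11
~ ply 2, X at 15 | -1=-1→14; -4=-1→11; -5=+1→10*
~ ply 3, O at 10 | -1=-1→9*; -4=-1→6; -5=-1→5
~ ply 4, X at 9 | -1=+1→8*; -4=-1→5; -5=-1→4
~ ply 5, O at 8 | -1=-1→7*; -4=-1→4; -5=-1→3
~ ply 6, X at 7 | -1=-1→6; -4=-1→3; -5=+1→2*
~ ply 7, O at 2 | -1=-1→1*
~ ply 8, X at 1 | -1=+1→0*
~ ply 9: 0 is terminal -1 (O); from 16 depth 16
compare (X): move=-1 vs pass=+1

zugzwang(16, X) = True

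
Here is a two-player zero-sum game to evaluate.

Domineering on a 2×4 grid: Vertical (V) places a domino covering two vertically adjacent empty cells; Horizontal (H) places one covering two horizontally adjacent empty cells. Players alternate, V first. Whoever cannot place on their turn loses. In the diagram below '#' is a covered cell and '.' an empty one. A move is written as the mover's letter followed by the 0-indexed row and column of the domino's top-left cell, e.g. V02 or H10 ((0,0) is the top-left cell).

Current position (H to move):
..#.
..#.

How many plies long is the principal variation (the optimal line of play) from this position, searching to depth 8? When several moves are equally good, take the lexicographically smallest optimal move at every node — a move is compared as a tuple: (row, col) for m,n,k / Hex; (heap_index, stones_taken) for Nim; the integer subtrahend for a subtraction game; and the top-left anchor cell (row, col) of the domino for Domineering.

PV length from [..#./..#.]: 3 plies

ply 1, H at ..#./..#. | H00=+1→###./..#.*; H10=+1→..#./###.
ply 2, V at ###./..#. | V03=-1→####/..##*
ply 3, H at ####/..## | H10=+1→####/####*
ply 4: ####/#### is terminal -1 (V); from ..#./..#. depth 8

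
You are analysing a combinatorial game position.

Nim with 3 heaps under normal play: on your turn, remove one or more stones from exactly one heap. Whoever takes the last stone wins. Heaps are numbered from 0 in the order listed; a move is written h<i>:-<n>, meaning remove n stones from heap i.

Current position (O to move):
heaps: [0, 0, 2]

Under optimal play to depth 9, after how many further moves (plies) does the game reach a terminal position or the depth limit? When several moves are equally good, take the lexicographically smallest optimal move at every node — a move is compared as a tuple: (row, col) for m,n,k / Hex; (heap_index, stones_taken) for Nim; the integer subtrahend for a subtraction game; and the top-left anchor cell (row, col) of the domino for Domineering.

PV length from [(0,0,2)]: 1 ply

ply 1, O at (0,0,2) | h2:-1=-1→(0,0,1); h2:-2=+1→(0,0,0)*
ply 2: (0,0,0) is terminal -1 (X); from (0,0,2) depth 9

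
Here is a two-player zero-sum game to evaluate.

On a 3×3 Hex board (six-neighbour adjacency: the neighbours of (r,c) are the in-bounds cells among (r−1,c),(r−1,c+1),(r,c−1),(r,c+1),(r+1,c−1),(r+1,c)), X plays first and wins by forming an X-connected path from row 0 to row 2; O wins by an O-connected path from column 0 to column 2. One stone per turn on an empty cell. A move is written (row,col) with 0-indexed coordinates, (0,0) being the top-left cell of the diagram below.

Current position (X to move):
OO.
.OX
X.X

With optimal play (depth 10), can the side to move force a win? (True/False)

[OO./.OX/X.X] X move#1: (0,2):+1/OOX/.OX/X.X*, (1,0):-1/OO./XOX/X.X, (2,1):-1/OO./.OX/XXX
[OOX/.OX/X.X] end (terminal -1, O#2); searched OO./.OX/X.X to 10

X winning at [OO./.OX/X.X]: True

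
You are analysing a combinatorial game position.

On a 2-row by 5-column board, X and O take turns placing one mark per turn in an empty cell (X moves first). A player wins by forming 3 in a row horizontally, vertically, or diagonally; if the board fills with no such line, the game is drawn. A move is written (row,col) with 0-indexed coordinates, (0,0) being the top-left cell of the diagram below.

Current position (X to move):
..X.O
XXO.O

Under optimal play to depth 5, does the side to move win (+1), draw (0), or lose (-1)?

p1 X@[..X.O/XXO.O]: (0,0)[X.X.O/XXO.O]-1 (0,1)[.XX.O/XXO.O]-1 (0,3)[..XXO/XXO.O]-1 (1,3)[..X.O/XXOXO]+0*
p2 O@[..X.O/XXOXO]: (0,0)[O.X.O/XXOXO]+0* (0,1)[.OX.O/XXOXO]+0 (0,3)[..XOO/XXOXO]+0
p3 X@[O.X.O/XXOXO]: (0,1)[OXX.O/XXOXO]+0* (0,3)[O.XXO/XXOXO]+0
p4 O@[OXX.O/XXOXO]: (0,3)[OXXOO/XXOXO]+0*
p5 X@[OXXOO/XXOXO] terminal +0; root [..X.O/XXO.O] d5

value(..X.O/XXO.O, X) = 0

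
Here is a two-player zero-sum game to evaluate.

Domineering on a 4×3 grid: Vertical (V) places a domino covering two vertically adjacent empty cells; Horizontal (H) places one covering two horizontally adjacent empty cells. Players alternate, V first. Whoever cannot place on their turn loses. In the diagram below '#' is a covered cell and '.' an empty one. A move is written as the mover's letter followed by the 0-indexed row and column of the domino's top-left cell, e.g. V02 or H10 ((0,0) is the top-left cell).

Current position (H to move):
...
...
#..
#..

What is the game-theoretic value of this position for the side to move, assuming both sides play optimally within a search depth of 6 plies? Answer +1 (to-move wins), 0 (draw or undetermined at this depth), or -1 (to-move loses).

value(.../.../#../#.., H) = -1

ply 1, H at .../.../#../#.. | H00=-1→##./.../#../#..*; H01=-1→.##/.../#../#..; H10=-1→.../##./#../#..; H11=-1→.../.##/#../#..; H21=-1→.../.../###/#..; H31=-1→.../.../#../###
ply 2, V at ##./.../#../#.. | V02=-1→###/..#/#../#..; V11=+1→##./.#./##./#..*; V12=+1→##./..#/#.#/#..; V21=+1→##./.../##./##.; V22=+1→##./.../#.#/#.#
ply 3, H at ##./.#./##./#.. | H31=-1→##./.#./##./###*
ply 4, V at ##./.#./##./### | V02=+1→###/.##/##./###*; V12=+1→##./.##/###/###
ply 5: ###/.##/##./### is terminal -1 (H); from .../.../#../#.. depth 6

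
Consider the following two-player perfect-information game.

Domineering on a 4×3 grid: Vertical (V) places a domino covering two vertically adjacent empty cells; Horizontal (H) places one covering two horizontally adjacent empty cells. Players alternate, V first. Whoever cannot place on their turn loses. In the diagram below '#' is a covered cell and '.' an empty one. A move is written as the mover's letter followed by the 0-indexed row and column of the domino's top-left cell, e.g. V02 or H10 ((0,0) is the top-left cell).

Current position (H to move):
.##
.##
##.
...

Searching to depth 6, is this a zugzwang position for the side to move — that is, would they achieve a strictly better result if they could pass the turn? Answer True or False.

zugzwang(.##/.##/##./..., H) = False

ply 1, H at .##/.##/##./... | H30=-1→.##/.##/##./##.*; H31=-1→.##/.##/##./.##
ply 2, V at .##/.##/##./##. | V00=+1→###/###/##./##.*; V22=+1→.##/.##/###/###
ply 3: ###/###/##./##. is terminal -1 (H); from .##/.##/##./... depth 6
pass branch (V moves first from the same position):
  | ply 1, V at .##/.##/##./... | V00=-1→###/###/##./...; V22=+1→.##/.##/###/..#*
  | ply 2, H at .##/.##/###/..# | H30=-1→.##/.##/###/###*
  | ply 3, V at .##/.##/###/### | V00=+1→###/###/###/###*
  | ply 4: ###/###/###/### is terminal -1 (H); from .##/.##/##./... depth 6
H moving scores -1; H passing scores -1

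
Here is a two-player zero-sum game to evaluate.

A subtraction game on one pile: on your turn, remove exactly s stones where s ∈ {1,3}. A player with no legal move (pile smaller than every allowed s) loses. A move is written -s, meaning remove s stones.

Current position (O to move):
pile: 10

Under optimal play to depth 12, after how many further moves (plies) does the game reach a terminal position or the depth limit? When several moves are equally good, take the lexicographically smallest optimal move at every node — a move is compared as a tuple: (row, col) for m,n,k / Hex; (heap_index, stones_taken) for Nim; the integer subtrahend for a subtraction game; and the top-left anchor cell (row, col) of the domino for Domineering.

p1 O@[10]: -1[9]-1* -3[7]-1
p2 X@[9]: -1[8]+1* -3[6]+1
p3 O@[8]: -1[7]-1* -3[5]-1
p4 X@[7]: -1[6]+1* -3[4]+1
p5 O@[6]: -1[5]-1* -3[3]-1
p6 X@[5]: -1[4]+1* -3[2]+1
p7 O@[4]: -1[3]-1* -3[1]-1
p8 X@[3]: -1[2]+1* -3[0]+1
p9 O@[2]: -1[1]-1*
p10 X@[1]: -1[0]+1*
p11 O@[0] terminal -1; root [10] d12

PV length from [10]: 10 plies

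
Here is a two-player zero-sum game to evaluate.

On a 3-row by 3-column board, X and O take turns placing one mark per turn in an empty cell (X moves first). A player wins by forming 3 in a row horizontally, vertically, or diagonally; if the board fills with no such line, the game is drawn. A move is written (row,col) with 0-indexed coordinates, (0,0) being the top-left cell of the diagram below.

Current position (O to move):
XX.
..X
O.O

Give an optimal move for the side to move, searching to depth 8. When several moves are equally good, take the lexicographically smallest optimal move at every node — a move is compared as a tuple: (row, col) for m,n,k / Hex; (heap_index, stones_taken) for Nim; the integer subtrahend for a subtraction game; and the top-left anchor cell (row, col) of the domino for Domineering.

p1 O@[XX./..X/O.O]: (0,2)[XXO/..X/O.O]+1* (1,0)[XX./O.X/O.O]-1 (1,1)[XX./.OX/O.O]-1 (2,1)[XX./..X/OOO]+1
p2 X@[XXO/..X/O.O]: (1,0)[XXO/X.X/O.O]-1* (1,1)[XXO/.XX/O.O]-1 (2,1)[XXO/..X/OXO]-1
p3 O@[XXO/X.X/O.O]: (1,1)[XXO/XOX/O.O]+1* (2,1)[XXO/X.X/OOO]+1
p4 X@[XXO/XOX/O.O] terminal -1; root [XX./..X/O.O] d8

O's best at [XX./..X/O.O]: (0,2)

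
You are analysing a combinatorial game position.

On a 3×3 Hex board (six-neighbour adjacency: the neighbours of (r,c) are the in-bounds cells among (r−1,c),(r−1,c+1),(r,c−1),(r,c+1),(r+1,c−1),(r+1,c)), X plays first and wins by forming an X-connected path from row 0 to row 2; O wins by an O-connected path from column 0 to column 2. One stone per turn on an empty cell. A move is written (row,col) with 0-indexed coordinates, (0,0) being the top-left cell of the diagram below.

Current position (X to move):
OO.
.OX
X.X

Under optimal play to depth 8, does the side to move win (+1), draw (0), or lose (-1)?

ply 1, X at OO./.OX/X.X | (0,2)=+1→OOX/.OX/X.X*; (1,0)=-1→OO./XOX/X.X; (2,1)=-1→OO./.OX/XXX
ply 2: OOX/.OX/X.X is terminal -1 (O); from OO./.OX/X.X depth 8

value(OO./.OX/X.X, X) = +1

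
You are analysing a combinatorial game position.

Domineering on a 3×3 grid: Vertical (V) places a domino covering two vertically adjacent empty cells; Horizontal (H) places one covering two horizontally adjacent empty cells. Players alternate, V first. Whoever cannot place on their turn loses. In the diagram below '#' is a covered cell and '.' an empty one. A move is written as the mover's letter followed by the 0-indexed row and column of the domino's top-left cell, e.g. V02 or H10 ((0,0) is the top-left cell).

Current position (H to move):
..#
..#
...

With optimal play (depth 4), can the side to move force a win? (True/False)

H winning at [..#/..#/...]: True

p1 H@[..#/..#/...]: H00[###/..#/...]-1 H10[..#/###/...]+1* H20[..#/..#/##.]-1 H21[..#/..#/.##]-1
p2 V@[..#/###/...] terminal -1; root [..#/..#/...] d4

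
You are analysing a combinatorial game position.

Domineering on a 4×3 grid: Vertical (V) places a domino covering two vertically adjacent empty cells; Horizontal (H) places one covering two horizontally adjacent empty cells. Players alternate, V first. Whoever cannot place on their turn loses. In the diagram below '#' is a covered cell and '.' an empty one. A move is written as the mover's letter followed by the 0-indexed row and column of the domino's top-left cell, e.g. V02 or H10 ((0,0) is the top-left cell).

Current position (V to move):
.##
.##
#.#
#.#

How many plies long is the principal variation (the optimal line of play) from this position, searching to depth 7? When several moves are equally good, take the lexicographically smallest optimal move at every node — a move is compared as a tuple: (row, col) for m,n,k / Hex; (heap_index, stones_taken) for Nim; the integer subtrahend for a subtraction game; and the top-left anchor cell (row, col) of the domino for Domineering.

PV length from [.##/.##/#.#/#.#]: 1 ply

[.##/.##/#.#/#.#] V move#1: V00:+1/###/###/#.#/#.#*, V21:+1/.##/.##/###/###
[###/###/#.#/#.#] end (terminal -1, H#2); searched .##/.##/#.#/#.# to 7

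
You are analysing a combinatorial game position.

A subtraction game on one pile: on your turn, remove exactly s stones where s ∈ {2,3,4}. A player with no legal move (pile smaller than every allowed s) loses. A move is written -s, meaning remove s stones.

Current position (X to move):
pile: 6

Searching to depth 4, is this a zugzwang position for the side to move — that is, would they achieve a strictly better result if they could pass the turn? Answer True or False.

p1 X@[6]: -2[4]-1* -3[3]-1 -4[2]-1
p2 O@[4]: -2[2]-1 -3[1]+1* -4[0]+1
p3 X@[1] terminal -1; root [6] d4
pass branch (O moves first from the same position):
  | p1 O@[6]: -2[4]-1* -3[3]-1 -4[2]-1
  | p2 X@[4]: -2[2]-1 -3[1]+1* -4[0]+1
  | p3 O@[1] terminal -1; root [6] d4
X moving scores -1; X passing scores +1

zugzwang(6, X) = True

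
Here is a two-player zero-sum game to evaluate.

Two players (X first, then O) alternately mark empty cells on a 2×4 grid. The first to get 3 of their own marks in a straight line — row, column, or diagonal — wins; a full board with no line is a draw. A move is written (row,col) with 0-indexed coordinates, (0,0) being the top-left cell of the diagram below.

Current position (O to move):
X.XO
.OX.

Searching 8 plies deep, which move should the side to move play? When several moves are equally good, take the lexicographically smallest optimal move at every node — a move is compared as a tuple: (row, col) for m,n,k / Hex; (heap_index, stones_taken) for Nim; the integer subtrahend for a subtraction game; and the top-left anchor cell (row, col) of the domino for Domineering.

O's best at [X.XO/.OX.]: (0,1)

[X.XO/.OX.] O move#1: (0,1):+0/XOXO/.OX.*, (1,0):-1/X.XO/OOX., (1,3):-1/X.XO/.OXO
[XOXO/.OX.] X move#2: (1,0):+0/XOXO/XOX.*, (1,3):+0/XOXO/.OXX
[XOXO/XOX.] O move#3: (1,3):+0/XOXO/XOXO*
[XOXO/XOXO] end (terminal +0, X#4); searched X.XO/.OX. to 8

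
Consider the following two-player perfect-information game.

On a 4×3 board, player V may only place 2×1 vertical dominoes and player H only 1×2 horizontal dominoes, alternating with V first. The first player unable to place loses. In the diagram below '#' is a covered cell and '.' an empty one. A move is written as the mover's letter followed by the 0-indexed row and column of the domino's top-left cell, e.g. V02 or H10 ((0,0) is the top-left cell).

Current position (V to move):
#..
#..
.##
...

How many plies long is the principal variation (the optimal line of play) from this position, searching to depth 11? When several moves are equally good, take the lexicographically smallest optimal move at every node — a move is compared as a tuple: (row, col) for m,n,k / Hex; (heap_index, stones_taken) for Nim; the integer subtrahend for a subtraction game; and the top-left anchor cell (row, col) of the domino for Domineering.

ply 1, V at #../#../.##/... | V01=+1→##./##./.##/...*; V02=+1→#.#/#.#/.##/...; V20=-1→#../#../###/#..
ply 2, H at ##./##./.##/... | H30=-1→##./##./.##/##.*; H31=-1→##./##./.##/.##
ply 3, V at ##./##./.##/##. | V02=+1→###/###/.##/##.*
ply 4: ###/###/.##/##. is terminal -1 (H); from #../#../.##/... depth 11

PV length from [#../#../.##/...]: 3 plies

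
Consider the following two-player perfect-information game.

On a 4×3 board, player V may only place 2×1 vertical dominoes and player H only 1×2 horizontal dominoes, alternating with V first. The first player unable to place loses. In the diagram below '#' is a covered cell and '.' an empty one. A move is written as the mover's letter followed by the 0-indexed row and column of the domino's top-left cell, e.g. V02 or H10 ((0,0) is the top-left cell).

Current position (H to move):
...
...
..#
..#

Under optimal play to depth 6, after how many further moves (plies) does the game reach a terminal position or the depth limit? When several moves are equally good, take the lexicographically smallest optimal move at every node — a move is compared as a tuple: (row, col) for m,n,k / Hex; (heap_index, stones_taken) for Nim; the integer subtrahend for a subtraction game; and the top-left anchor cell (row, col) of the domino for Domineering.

PV length from [.../.../..#/..#]: 4 plies

[.../.../..#/..#] H move#1: H00:-1/##./.../..#/..#*, H01:-1/.##/.../..#/..#, H10:-1/.../##./..#/..#, H11:-1/.../.##/..#/..#, H20:-1/.../.../###/..#, H30:-1/.../.../..#/###
[##./.../..#/..#] V move#2: V02:-1/###/..#/..#/..#, V10:+1/##./#../#.#/..#*, V11:+1/##./.#./.##/..#, V20:+1/##./.../#.#/#.#, V21:+1/##./.../.##/.##
[##./#../#.#/..#] H move#3: H11:-1/##./###/#.#/..#*, H30:-1/##./#../#.#/###
[##./###/#.#/..#] V move#4: V21:+1/##./###/###/.##*
[##./###/###/.##] end (terminal -1, H#5); searched .../.../..#/..# to 6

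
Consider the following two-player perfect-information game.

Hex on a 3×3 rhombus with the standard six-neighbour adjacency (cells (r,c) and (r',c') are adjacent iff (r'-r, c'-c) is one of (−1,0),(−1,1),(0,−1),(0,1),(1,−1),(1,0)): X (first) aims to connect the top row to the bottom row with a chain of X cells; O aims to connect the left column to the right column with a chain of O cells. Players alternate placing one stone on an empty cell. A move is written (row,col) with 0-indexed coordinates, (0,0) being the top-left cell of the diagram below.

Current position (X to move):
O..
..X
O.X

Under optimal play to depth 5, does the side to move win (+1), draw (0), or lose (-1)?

p1 X@[O../..X/O.X]: (0,1)[OX./..X/O.X]+1* (0,2)[O.X/..X/O.X]+1 (1,0)[O../X.X/O.X]-1 (1,1)[O../.XX/O.X]+1 (2,1)[O../..X/OXX]-1
p2 O@[OX./..X/O.X]: (0,2)[OXO/..X/O.X]-1* (1,0)[OX./O.X/O.X]-1 (1,1)[OX./.OX/O.X]-1 (2,1)[OX./..X/OOX]-1
p3 X@[OXO/..X/O.X]: (1,0)[OXO/X.X/O.X]-1 (1,1)[OXO/.XX/O.X]+1* (2,1)[OXO/..X/OXX]-1
p4 O@[OXO/.XX/O.X] terminal -1; root [O../..X/O.X] d5

value(O../..X/O.X, X) = +1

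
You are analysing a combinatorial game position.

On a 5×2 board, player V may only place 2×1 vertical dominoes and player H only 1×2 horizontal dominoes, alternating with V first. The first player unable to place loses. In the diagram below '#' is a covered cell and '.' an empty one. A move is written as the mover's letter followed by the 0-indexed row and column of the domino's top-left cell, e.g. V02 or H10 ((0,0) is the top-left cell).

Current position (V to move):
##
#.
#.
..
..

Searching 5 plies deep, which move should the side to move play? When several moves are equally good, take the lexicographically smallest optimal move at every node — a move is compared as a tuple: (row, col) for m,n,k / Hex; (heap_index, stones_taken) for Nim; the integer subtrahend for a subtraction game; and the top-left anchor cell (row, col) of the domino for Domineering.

p1 V@[##/#./#./../..]: V11[##/##/##/../..]-1 V21[##/#./##/.#/..]-1 V30[##/#./#./#./#.]+1* V31[##/#./#./.#/.#]+1
p2 H@[##/#./#./#./#.] terminal -1; root [##/#./#./../..] d5

V's best at [##/#./#./../..]: V30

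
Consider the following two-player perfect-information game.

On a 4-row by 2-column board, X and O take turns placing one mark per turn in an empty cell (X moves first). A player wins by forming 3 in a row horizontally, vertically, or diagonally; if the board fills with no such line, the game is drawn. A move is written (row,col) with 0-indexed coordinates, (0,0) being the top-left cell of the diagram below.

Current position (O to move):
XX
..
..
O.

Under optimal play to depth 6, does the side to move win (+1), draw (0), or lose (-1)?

p1 O@[XX/../../O.]: (1,0)[XX/O./../O.]+0* (1,1)[XX/.O/../O.]+0 (2,0)[XX/../O./O.]+0 (2,1)[XX/../.O/O.]+0 (3,1)[XX/../../OO]+0
p2 X@[XX/O./../O.]: (1,1)[XX/OX/../O.]-1 (2,0)[XX/O./X./O.]+0* (2,1)[XX/O./.X/O.]-1 (3,1)[XX/O./../OX]-1
p3 O@[XX/O./X./O.]: (1,1)[XX/OO/X./O.]+0* (2,1)[XX/O./XO/O.]+0 (3,1)[XX/O./X./OO]+0
p4 X@[XX/OO/X./O.]: (2,1)[XX/OO/XX/O.]+0* (3,1)[XX/OO/X./OX]+0
p5 O@[XX/OO/XX/O.]: (3,1)[XX/OO/XX/OO]+0*
p6 X@[XX/OO/XX/OO] terminal +0; root [XX/../../O.] d6

value(XX/../../O., O) = 0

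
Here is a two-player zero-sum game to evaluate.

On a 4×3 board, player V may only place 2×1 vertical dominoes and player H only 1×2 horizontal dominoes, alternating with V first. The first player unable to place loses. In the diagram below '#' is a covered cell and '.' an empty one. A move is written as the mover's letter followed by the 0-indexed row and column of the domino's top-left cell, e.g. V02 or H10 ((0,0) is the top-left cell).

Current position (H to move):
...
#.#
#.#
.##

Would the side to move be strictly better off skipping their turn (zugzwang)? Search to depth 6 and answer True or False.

ply 1, H at .../#.#/#.#/.## | H00=-1→##./#.#/#.#/.##*; H01=-1→.##/#.#/#.#/.##
ply 2, V at ##./#.#/#.#/.## | V11=+1→##./###/###/.##*
ply 3: ##./###/###/.## is terminal -1 (H); from .../#.#/#.#/.## depth 6
if H skipped the turn, V would face:
~ ply 1, V at .../#.#/#.#/.## | V01=+1→.#./###/#.#/.##*; V11=-1→.../###/###/.##
~ ply 2: .#./###/#.#/.## is terminal -1 (H); from .../#.#/#.#/.## depth 6
compare (H): move=-1 vs pass=-1

zugzwang(.../#.#/#.#/.##, H) = False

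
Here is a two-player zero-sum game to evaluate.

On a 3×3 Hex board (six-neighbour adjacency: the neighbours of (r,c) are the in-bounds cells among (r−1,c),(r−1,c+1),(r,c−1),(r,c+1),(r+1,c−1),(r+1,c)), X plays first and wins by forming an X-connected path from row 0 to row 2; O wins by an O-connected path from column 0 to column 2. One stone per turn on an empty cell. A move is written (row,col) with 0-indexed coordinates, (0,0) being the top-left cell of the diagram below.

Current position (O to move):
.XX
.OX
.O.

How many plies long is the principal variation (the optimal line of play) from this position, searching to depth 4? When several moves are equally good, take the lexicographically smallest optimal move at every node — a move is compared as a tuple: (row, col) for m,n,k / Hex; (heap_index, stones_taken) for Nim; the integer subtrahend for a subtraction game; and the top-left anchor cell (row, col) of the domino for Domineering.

p1 O@[.XX/.OX/.O.]: (0,0)[OXX/.OX/.O.]-1 (1,0)[.XX/OOX/.O.]-1 (2,0)[.XX/.OX/OO.]-1 (2,2)[.XX/.OX/.OO]+1*
p2 X@[.XX/.OX/.OO]: (0,0)[XXX/.OX/.OO]-1* (1,0)[.XX/XOX/.OO]-1 (2,0)[.XX/.OX/XOO]-1
p3 O@[XXX/.OX/.OO]: (1,0)[XXX/OOX/.OO]+1* (2,0)[XXX/.OX/OOO]+1
p4 X@[XXX/OOX/.OO] terminal -1; root [.XX/.OX/.O.] d4

PV length from [.XX/.OX/.O.]: 3 plies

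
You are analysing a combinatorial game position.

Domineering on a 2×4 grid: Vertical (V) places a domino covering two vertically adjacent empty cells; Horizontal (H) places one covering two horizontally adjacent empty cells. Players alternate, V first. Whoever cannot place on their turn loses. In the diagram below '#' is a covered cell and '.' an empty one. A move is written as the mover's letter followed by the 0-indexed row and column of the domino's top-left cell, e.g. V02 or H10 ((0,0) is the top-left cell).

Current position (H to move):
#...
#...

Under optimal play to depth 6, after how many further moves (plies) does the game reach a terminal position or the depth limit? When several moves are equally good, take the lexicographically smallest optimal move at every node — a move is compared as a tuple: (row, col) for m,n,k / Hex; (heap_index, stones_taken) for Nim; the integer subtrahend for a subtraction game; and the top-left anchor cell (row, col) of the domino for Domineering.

PV length from [#.../#...]: 3 plies

p1 H@[#.../#...]: H01[###./#...]+1* H02[#.##/#...]+1 H11[#.../###.]+1 H12[#.../#.##]+1
p2 V@[###./#...]: V03[####/#..#]-1*
p3 H@[####/#..#]: H11[####/####]+1*
p4 V@[####/####] terminal -1; root [#.../#...] d6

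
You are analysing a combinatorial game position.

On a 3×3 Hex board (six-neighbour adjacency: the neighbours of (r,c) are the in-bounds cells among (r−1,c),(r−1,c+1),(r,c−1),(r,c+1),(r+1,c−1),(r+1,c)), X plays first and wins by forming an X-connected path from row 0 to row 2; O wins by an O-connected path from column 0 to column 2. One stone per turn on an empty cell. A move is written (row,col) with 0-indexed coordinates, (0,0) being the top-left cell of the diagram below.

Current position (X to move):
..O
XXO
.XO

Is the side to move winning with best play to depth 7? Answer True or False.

p1 X@[..O/XXO/.XO]: (0,0)[X.O/XXO/.XO]+1* (0,1)[.XO/XXO/.XO]+1 (2,0)[..O/XXO/XXO]+1
p2 O@[X.O/XXO/.XO] terminal -1; root [..O/XXO/.XO] d7

X winning at [..O/XXO/.XO]: True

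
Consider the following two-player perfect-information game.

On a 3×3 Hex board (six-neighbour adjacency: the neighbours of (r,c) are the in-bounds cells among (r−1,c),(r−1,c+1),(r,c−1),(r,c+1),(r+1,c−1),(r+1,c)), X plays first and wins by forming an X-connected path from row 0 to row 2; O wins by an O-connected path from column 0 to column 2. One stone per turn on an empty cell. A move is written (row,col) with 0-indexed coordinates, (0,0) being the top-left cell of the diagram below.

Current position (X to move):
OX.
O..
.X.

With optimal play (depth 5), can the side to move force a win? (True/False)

p1 X@[OX./O../.X.]: (0,2)[OXX/O../.X.]+1* (1,1)[OX./OX./.X.]+1 (1,2)[OX./O.X/.X.]+1 (2,0)[OX./O../XX.]-1 (2,2)[OX./O../.XX]-1
p2 O@[OXX/O../.X.]: (1,1)[OXX/OO./.X.]-1* (1,2)[OXX/O.O/.X.]-1 (2,0)[OXX/O../OX.]-1 (2,2)[OXX/O../.XO]-1
p3 X@[OXX/OO./.X.]: (1,2)[OXX/OOX/.X.]+1* (2,0)[OXX/OO./XX.]-1 (2,2)[OXX/OO./.XX]-1
p4 O@[OXX/OOX/.X.] terminal -1; root [OX./O../.X.] d5

X winning at [OX./O../.X.]: True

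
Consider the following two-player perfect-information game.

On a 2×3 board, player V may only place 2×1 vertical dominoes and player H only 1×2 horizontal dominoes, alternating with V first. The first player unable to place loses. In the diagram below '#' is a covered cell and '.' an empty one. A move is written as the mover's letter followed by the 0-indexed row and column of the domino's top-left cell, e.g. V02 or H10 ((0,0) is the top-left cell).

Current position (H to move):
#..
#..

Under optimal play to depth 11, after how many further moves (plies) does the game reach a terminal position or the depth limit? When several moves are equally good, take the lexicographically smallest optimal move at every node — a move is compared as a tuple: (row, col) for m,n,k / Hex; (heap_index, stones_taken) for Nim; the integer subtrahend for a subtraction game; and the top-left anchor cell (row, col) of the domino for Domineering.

ply 1, H at #../#.. | H01=+1→###/#..*; H11=+1→#../###
ply 2: ###/#.. is terminal -1 (V); from #../#.. depth 11

PV length from [#../#..]: 1 ply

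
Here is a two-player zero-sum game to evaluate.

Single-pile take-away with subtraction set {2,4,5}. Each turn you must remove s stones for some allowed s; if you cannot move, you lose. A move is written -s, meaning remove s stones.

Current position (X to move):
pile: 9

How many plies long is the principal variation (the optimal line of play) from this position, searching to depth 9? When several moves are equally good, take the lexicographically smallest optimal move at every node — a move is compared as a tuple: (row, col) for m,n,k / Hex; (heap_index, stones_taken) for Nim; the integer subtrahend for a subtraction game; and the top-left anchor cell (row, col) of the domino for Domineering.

PV length from [9]: 3 plies

[9] X move#1: -2:+1/7*, -4:-1/5, -5:-1/4
[7] O move#2: -2:-1/5*, -4:-1/3, -5:-1/2
[5] X move#3: -2:-1/3, -4:+1/1*, -5:+1/0
[1] end (terminal -1, O#4); searched 9 to 9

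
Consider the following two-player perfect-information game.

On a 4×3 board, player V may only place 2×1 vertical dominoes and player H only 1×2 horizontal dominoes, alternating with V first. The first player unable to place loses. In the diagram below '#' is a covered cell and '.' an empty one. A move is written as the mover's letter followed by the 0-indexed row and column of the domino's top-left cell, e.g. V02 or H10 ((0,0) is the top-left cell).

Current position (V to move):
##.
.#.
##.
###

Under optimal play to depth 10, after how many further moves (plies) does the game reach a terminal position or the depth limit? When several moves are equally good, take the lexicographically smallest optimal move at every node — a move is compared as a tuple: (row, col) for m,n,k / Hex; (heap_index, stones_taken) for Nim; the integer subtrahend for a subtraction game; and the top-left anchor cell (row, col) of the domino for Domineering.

PV length from [##./.#./##./###]: 1 ply

ply 1, V at ##./.#./##./### | V02=+1→###/.##/##./###*; V12=+1→##./.##/###/###
ply 2: ###/.##/##./### is terminal -1 (H); from ##./.#./##./### depth 10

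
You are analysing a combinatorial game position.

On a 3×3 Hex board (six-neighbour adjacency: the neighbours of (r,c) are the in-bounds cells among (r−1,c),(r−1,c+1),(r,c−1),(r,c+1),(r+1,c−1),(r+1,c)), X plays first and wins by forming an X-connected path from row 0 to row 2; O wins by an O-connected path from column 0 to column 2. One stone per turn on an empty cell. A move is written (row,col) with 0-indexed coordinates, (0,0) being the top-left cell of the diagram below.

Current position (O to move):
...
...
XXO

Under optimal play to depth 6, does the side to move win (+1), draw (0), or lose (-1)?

ply 1, O at .../.../XXO | (0,0)=-1→O../.../XXO*; (0,1)=-1→.O./.../XXO; (0,2)=-1→..O/.../XXO; (1,0)=-1→.../O../XXO; (1,1)=-1→.../.O./XXO; (1,2)=-1→.../..O/XXO
ply 2, X at O../.../XXO | (0,1)=+1→OX./.../XXO*; (0,2)=+1→O.X/.../XXO; (1,0)=+1→O../X../XXO; (1,1)=+1→O../.X./XXO; (1,2)=+1→O../..X/XXO
ply 3, O at OX./.../XXO | (0,2)=-1→OXO/.../XXO*; (1,0)=-1→OX./O../XXO; (1,1)=-1→OX./.O./XXO; (1,2)=-1→OX./..O/XXO
ply 4, X at OXO/.../XXO | (1,0)=+1→OXO/X../XXO*; (1,1)=+1→OXO/.X./XXO; (1,2)=+1→OXO/..X/XXO
ply 5: OXO/X../XXO is terminal -1 (O); from .../.../XXO depth 6

value(.../.../XXO, O) = -1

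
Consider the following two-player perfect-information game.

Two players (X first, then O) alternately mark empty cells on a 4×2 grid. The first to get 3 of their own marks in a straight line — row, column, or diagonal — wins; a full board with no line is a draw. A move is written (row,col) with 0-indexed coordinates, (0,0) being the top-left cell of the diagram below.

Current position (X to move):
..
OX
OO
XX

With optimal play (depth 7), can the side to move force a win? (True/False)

X winning at [../OX/OO/XX]: False

ply 1, X at ../OX/OO/XX | (0,0)=+0→X./OX/OO/XX*; (0,1)=-1→.X/OX/OO/XX
ply 2, O at X./OX/OO/XX | (0,1)=+0→XO/OX/OO/XX*
ply 3: XO/OX/OO/XX is terminal +0 (X); from ../OX/OO/XX depth 7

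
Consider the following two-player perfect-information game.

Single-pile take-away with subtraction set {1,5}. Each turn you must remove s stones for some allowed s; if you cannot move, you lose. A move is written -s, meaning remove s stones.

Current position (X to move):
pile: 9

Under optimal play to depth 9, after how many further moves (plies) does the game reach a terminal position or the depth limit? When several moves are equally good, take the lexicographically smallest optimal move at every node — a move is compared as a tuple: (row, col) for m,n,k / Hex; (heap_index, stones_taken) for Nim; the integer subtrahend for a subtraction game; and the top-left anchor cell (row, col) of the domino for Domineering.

p1 X@[9]: -1[8]+1* -5[4]+1
p2 O@[8]: -1[7]-1* -5[3]-1
p3 X@[7]: -1[6]+1* -5[2]+1
p4 O@[6]: -1[5]-1* -5[1]-1
p5 X@[5]: -1[4]+1* -5[0]+1
p6 O@[4]: -1[3]-1*
p7 X@[3]: -1[2]+1*
p8 O@[2]: -1[1]-1*
p9 X@[1]: -1[0]+1*
p10 O@[0] terminal -1; root [9] d9

PV length from [9]: 9 plies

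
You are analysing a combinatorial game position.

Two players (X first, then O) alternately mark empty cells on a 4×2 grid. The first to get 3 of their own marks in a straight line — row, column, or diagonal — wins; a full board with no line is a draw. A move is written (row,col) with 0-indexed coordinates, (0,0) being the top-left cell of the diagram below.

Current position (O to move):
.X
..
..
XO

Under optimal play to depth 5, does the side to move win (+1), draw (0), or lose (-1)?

p1 O@[.X/../../XO]: (0,0)[OX/../../XO]+0* (1,0)[.X/O./../XO]+0 (1,1)[.X/.O/../XO]+0 (2,0)[.X/../O./XO]+0 (2,1)[.X/../.O/XO]+0
p2 X@[OX/../../XO]: (1,0)[OX/X./../XO]+0* (1,1)[OX/.X/../XO]+0 (2,0)[OX/../X./XO]+0 (2,1)[OX/../.X/XO]+0
p3 O@[OX/X./../XO]: (1,1)[OX/XO/../XO]-1 (2,0)[OX/X./O./XO]+0* (2,1)[OX/X./.O/XO]-1
p4 X@[OX/X./O./XO]: (1,1)[OX/XX/O./XO]+0* (2,1)[OX/X./OX/XO]+0
p5 O@[OX/XX/O./XO]: (2,1)[OX/XX/OO/XO]+0*
p6 X@[OX/XX/OO/XO] terminal +0; root [.X/../../XO] d5

value(.X/../../XO, O) = 0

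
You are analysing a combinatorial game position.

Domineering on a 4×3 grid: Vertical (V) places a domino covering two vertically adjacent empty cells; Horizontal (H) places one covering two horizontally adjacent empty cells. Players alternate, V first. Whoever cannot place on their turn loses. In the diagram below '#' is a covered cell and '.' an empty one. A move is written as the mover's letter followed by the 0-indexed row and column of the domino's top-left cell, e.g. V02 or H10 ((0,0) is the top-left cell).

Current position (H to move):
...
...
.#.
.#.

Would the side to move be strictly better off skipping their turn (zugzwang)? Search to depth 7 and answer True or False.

ply 1, H at .../.../.#./.#. | H00=-1→##./.../.#./.#.*; H01=-1→.##/.../.#./.#.; H10=-1→.../##./.#./.#.; H11=-1→.../.##/.#./.#.
ply 2, V at ##./.../.#./.#. | V02=+1→###/..#/.#./.#.*; V10=+1→##./#../##./.#.; V12=+1→##./..#/.##/.#.; V20=+1→##./.../##./##.; V22=+1→##./.../.##/.##
ply 3, H at ###/..#/.#./.#. | H10=-1→###/###/.#./.#.*
ply 4, V at ###/###/.#./.#. | V20=+1→###/###/##./##.*; V22=+1→###/###/.##/.##
ply 5: ###/###/##./##. is terminal -1 (H); from .../.../.#./.#. depth 7
pass branch (V moves first from the same position):
  | ply 1, V at .../.../.#./.#. | V00=+1→#../#../.#./.#.*; V01=+1→.#./.#./.#./.#.; V02=+1→..#/..#/.#./.#.; V10=-1→.../#../##./.#.; V12=-1→.../..#/.##/.#.; V20=+1→.../.../##./##.; V22=+1→.../.../.##/.##
  | ply 2, H at #../#../.#./.#. | H01=-1→###/#../.#./.#.*; H11=-1→#../###/.#./.#.
  | ply 3, V at ###/#../.#./.#. | V12=+1→###/#.#/.##/.#.*; V20=+1→###/#../##./##.; V22=+1→###/#../.##/.##
  | ply 4: ###/#.#/.##/.#. is terminal -1 (H); from .../.../.#./.#. depth 7
H moving scores -1; H passing scores -1

zugzwang(.../.../.#./.#., H) = False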